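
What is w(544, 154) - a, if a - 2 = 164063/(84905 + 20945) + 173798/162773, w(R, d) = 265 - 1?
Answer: 4469033232101/17229522050 ≈ 259.38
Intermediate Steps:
w(R, d) = 264
a = 79560589099/17229522050 (a = 2 + (164063/(84905 + 20945) + 173798/162773) = 2 + (164063/105850 + 173798*(1/162773)) = 2 + (164063*(1/105850) + 173798/162773) = 2 + (164063/105850 + 173798/162773) = 2 + 45101544999/17229522050 = 79560589099/17229522050 ≈ 4.6177)
w(544, 154) - a = 264 - 1*79560589099/17229522050 = 264 - 79560589099/17229522050 = 4469033232101/17229522050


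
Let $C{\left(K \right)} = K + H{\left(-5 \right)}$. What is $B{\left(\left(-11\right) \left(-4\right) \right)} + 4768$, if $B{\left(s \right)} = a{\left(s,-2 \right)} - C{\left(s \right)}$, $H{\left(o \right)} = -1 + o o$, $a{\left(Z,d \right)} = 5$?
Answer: $4705$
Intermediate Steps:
$H{\left(o \right)} = -1 + o^{2}$
$C{\left(K \right)} = 24 + K$ ($C{\left(K \right)} = K - \left(1 - \left(-5\right)^{2}\right) = K + \left(-1 + 25\right) = K + 24 = 24 + K$)
$B{\left(s \right)} = -19 - s$ ($B{\left(s \right)} = 5 - \left(24 + s\right) = -19 - s$)
$B{\left(\left(-11\right) \left(-4\right) \right)} + 4768 = \left(-19 - \left(-11\right) \left(-4\right)\right) + 4768 = \left(-19 - 44\right) + 4768 = -63 + 4768 = 4705$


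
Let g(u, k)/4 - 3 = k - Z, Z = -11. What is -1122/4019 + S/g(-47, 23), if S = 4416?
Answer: 4395462/148703 ≈ 29.559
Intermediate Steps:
g(u, k) = 56 + 4*k (g(u, k) = 12 + 4*(k - 1*(-11)) = 12 + 4*(k + 11) = 12 + 4*(11 + k) = 12 + (44 + 4*k) = 56 + 4*k)
-1122/4019 + S/g(-47, 23) = -1122/4019 + 4416/(56 + 4*23) = -1122*1/4019 + 4416/(56 + 92) = -1122/4019 + 4416/148 = -1122/4019 + 4416*(1/148) = -1122/4019 + 1104/37 = 4395462/148703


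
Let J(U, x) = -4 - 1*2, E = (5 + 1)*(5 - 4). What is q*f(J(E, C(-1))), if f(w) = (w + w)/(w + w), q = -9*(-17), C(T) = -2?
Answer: 153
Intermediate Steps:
q = 153
E = 6 (E = 6*1 = 6)
J(U, x) = -6 (J(U, x) = -4 - 2 = -6)
f(w) = 1 (f(w) = (2*w)/((2*w)) = (2*w)*(1/(2*w)) = 1)
q*f(J(E, C(-1))) = 153*1 = 153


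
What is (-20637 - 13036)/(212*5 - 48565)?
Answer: 33673/47505 ≈ 0.70883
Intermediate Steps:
(-20637 - 13036)/(212*5 - 48565) = -33673/(1060 - 48565) = -33673/(-47505) = -33673*(-1/47505) = 33673/47505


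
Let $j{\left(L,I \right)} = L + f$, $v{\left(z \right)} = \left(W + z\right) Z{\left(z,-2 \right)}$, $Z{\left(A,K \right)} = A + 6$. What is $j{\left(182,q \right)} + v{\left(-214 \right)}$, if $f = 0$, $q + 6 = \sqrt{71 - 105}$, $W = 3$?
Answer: $44070$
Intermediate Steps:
$Z{\left(A,K \right)} = 6 + A$
$q = -6 + i \sqrt{34}$ ($q = -6 + \sqrt{71 - 105} = -6 + \sqrt{-34} = -6 + i \sqrt{34} \approx -6.0 + 5.831 i$)
$v{\left(z \right)} = \left(3 + z\right) \left(6 + z\right)$
$j{\left(L,I \right)} = L$ ($j{\left(L,I \right)} = L + 0 = L$)
$j{\left(182,q \right)} + v{\left(-214 \right)} = 182 + \left(3 - 214\right) \left(6 - 214\right) = 182 - -43888 = 182 + 43888 = 44070$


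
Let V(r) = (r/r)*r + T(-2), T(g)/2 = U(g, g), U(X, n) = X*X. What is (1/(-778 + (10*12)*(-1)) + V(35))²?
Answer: 1490963769/806404 ≈ 1848.9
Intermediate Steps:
U(X, n) = X²
T(g) = 2*g²
V(r) = 8 + r (V(r) = (r/r)*r + 2*(-2)² = 1*r + 2*4 = r + 8 = 8 + r)
(1/(-778 + (10*12)*(-1)) + V(35))² = (1/(-778 + (10*12)*(-1)) + (8 + 35))² = (1/(-778 + 120*(-1)) + 43)² = (1/(-778 - 120) + 43)² = (1/(-898) + 43)² = (-1/898 + 43)² = (38613/898)² = 1490963769/806404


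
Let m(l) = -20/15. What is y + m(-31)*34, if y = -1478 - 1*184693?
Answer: -558649/3 ≈ -1.8622e+5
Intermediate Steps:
m(l) = -4/3 (m(l) = -20*1/15 = -4/3)
y = -186171 (y = -1478 - 184693 = -186171)
y + m(-31)*34 = -186171 - 4/3*34 = -186171 - 136/3 = -558649/3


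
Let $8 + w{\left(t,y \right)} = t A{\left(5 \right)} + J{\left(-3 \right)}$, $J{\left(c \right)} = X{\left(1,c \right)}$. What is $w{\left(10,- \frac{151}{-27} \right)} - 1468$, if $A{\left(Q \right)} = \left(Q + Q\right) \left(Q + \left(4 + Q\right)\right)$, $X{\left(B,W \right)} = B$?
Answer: $-75$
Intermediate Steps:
$J{\left(c \right)} = 1$
$A{\left(Q \right)} = 2 Q \left(4 + 2 Q\right)$
$w{\left(t,y \right)} = -7 + 140 t$ ($w{\left(t,y \right)} = -8 + \left(t 4 \cdot 5 \left(2 + 5\right) + 1\right) = -8 + \left(t 4 \cdot 5 \cdot 7 + 1\right) = -8 + \left(t 140 + 1\right) = -8 + \left(140 t + 1\right) = -8 + \left(1 + 140 t\right) = -7 + 140 t$)
$w{\left(10,- \frac{151}{-27} \right)} - 1468 = \left(-7 + 140 \cdot 10\right) - 1468 = \left(-7 + 1400\right) - 1468 = 1393 - 1468 = -75$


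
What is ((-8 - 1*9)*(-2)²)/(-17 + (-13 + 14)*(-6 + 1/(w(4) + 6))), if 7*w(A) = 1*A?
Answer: 3128/1051 ≈ 2.9762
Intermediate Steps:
w(A) = A/7 (w(A) = (1*A)/7 = A/7)
((-8 - 1*9)*(-2)²)/(-17 + (-13 + 14)*(-6 + 1/(w(4) + 6))) = ((-8 - 1*9)*(-2)²)/(-17 + (-13 + 14)*(-6 + 1/((⅐)*4 + 6))) = ((-8 - 9)*4)/(-17 + 1*(-6 + 1/(4/7 + 6))) = (-17*4)/(-17 + 1*(-6 + 1/(46/7))) = -68/(-17 + 1*(-6 + 7/46)) = -68/(-17 + 1*(-269/46)) = -68/(-17 - 269/46) = -68/(-1051/46) = -46/1051*(-68) = 3128/1051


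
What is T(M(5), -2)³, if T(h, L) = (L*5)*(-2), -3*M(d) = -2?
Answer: 8000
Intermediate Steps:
M(d) = ⅔ (M(d) = -⅓*(-2) = ⅔)
T(h, L) = -10*L (T(h, L) = (5*L)*(-2) = -10*L)
T(M(5), -2)³ = (-10*(-2))³ = 20³ = 8000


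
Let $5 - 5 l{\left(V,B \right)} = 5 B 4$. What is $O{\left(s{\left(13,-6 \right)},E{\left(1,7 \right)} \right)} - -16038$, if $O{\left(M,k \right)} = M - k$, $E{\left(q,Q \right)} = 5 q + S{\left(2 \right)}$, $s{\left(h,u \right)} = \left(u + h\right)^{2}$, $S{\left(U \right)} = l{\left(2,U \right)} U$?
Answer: $16096$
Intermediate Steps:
$l{\left(V,B \right)} = 1 - 4 B$ ($l{\left(V,B \right)} = 1 - \frac{5 B 4}{5} = 1 - \frac{20 B}{5} = 1 - 4 B$)
$S{\left(U \right)} = U \left(1 - 4 U\right)$ ($S{\left(U \right)} = \left(1 - 4 U\right) U = U \left(1 - 4 U\right)$)
$s{\left(h,u \right)} = \left(h + u\right)^{2}$
$E{\left(q,Q \right)} = -14 + 5 q$ ($E{\left(q,Q \right)} = 5 q + 2 \left(1 - 8\right) = 5 q + 2 \left(-7\right) = 5 q - 14 = -14 + 5 q$)
$O{\left(s{\left(13,-6 \right)},E{\left(1,7 \right)} \right)} - -16038 = \left(\left(13 - 6\right)^{2} - \left(-14 + 5 \cdot 1\right)\right) - -16038 = \left(7^{2} - \left(-14 + 5\right)\right) + 16038 = \left(49 - -9\right) + 16038 = \left(49 + 9\right) + 16038 = 58 + 16038 = 16096$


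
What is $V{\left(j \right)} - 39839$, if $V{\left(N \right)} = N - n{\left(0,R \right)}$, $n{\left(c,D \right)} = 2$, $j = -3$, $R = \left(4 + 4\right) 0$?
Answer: $-39844$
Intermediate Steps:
$R = 0$ ($R = 8 \cdot 0 = 0$)
$V{\left(N \right)} = -2 + N$ ($V{\left(N \right)} = N - 2 = -2 + N$)
$V{\left(j \right)} - 39839 = \left(-2 - 3\right) - 39839 = -5 - 39839 = -39844$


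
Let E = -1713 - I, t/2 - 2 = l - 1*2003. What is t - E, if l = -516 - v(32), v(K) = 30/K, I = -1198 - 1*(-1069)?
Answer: -27615/8 ≈ -3451.9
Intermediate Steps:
I = -129 (I = -1198 + 1069 = -129)
l = -8271/16 (l = -516 - 30/32 = -516 - 1*15/16 = -516 - 15/16 = -8271/16 ≈ -516.94)
t = -40287/8 (t = 4 + 2*(-8271/16 - 1*2003) = 4 + 2*(-8271/16 - 2003) = 4 + 2*(-40319/16) = 4 - 40319/8 = -40287/8 ≈ -5035.9)
E = -1584 (E = -1713 - 1*(-129) = -1713 + 129 = -1584)
t - E = -40287/8 - 1*(-1584) = -40287/8 + 1584 = -27615/8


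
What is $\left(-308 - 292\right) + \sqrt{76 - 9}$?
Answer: $-600 + \sqrt{67} \approx -591.81$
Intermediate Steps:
$\left(-308 - 292\right) + \sqrt{76 - 9} = -600 + \sqrt{76 + \left(-72 + 63\right)} = -600 + \sqrt{76 - 9} = -600 + \sqrt{67}$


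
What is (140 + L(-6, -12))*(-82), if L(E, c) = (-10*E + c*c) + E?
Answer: -27716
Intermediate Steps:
L(E, c) = c**2 - 9*E (L(E, c) = (-10*E + c**2) + E = (c**2 - 10*E) + E = c**2 - 9*E)
(140 + L(-6, -12))*(-82) = (140 + ((-12)**2 - 9*(-6)))*(-82) = (140 + (144 + 54))*(-82) = (140 + 198)*(-82) = 338*(-82) = -27716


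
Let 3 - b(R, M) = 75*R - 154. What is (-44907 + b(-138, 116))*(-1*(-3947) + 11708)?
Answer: -538532000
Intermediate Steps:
b(R, M) = 157 - 75*R (b(R, M) = 3 - (75*R - 154) = 3 - (-154 + 75*R) = 3 + (154 - 75*R) = 157 - 75*R)
(-44907 + b(-138, 116))*(-1*(-3947) + 11708) = (-44907 + (157 - 75*(-138)))*(-1*(-3947) + 11708) = (-44907 + (157 + 10350))*(3947 + 11708) = (-44907 + 10507)*15655 = -34400*15655 = -538532000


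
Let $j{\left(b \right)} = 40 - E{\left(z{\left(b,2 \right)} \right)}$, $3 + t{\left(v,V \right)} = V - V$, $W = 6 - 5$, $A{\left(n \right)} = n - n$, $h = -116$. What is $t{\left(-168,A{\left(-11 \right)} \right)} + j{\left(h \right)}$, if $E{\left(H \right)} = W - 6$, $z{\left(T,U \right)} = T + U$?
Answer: $42$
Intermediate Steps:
$A{\left(n \right)} = 0$
$W = 1$ ($W = 6 - 5 = 1$)
$E{\left(H \right)} = -5$ ($E{\left(H \right)} = 1 - 6 = -5$)
$t{\left(v,V \right)} = -3$ ($t{\left(v,V \right)} = -3 + \left(V - V\right) = -3 + 0 = -3$)
$j{\left(b \right)} = 45$ ($j{\left(b \right)} = 40 - -5 = 40 + 5 = 45$)
$t{\left(-168,A{\left(-11 \right)} \right)} + j{\left(h \right)} = -3 + 45 = 42$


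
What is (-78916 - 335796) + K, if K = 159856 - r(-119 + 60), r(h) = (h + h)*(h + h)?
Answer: -268780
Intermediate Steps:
r(h) = 4*h² (r(h) = (2*h)*(2*h) = 4*h²)
K = 145932 (K = 159856 - 4*(-119 + 60)² = 159856 - 4*(-59)² = 159856 - 4*3481 = 159856 - 1*13924 = 159856 - 13924 = 145932)
(-78916 - 335796) + K = (-78916 - 335796) + 145932 = -414712 + 145932 = -268780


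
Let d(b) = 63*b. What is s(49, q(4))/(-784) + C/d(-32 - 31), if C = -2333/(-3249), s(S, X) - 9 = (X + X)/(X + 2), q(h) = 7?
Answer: -2815223/206324496 ≈ -0.013645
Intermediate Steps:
s(S, X) = 9 + 2*X/(2 + X) (s(S, X) = 9 + (X + X)/(X + 2) = 9 + (2*X)/(2 + X) = 9 + 2*X/(2 + X))
C = 2333/3249 (C = -2333*(-1/3249) = 2333/3249 ≈ 0.71807)
s(49, q(4))/(-784) + C/d(-32 - 31) = ((18 + 11*7)/(2 + 7))/(-784) + 2333/(3249*((63*(-32 - 31)))) = ((18 + 77)/9)*(-1/784) + 2333/(3249*((63*(-63)))) = ((1/9)*95)*(-1/784) + (2333/3249)/(-3969) = (95/9)*(-1/784) + (2333/3249)*(-1/3969) = -95/7056 - 2333/12895281 = -2815223/206324496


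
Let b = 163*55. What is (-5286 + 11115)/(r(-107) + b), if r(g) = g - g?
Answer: 5829/8965 ≈ 0.65020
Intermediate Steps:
b = 8965
r(g) = 0
(-5286 + 11115)/(r(-107) + b) = (-5286 + 11115)/(0 + 8965) = 5829/8965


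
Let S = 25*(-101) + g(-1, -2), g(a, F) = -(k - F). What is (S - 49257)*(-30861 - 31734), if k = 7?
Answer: 3241857645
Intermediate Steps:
g(a, F) = -7 + F (g(a, F) = -(7 - F) = -7 + F)
S = -2534 (S = 25*(-101) + (-7 - 2) = -2525 - 9 = -2534)
(S - 49257)*(-30861 - 31734) = (-2534 - 49257)*(-30861 - 31734) = -51791*(-62595) = 3241857645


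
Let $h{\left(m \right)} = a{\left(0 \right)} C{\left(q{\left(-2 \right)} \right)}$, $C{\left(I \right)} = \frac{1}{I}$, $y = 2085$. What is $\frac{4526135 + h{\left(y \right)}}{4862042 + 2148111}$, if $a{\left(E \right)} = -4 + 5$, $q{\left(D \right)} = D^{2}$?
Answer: $\frac{18104541}{28040612} \approx 0.64565$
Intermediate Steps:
$a{\left(E \right)} = 1$
$h{\left(m \right)} = \frac{1}{4}$ ($h{\left(m \right)} = 1 \frac{1}{\left(-2\right)^{2}} = 1 \cdot \frac{1}{4} = \frac{1}{4}$)
$\frac{4526135 + h{\left(y \right)}}{4862042 + 2148111} = \frac{4526135 + \frac{1}{4}}{4862042 + 2148111} = \frac{18104541}{4 \cdot 7010153} = \frac{18104541}{4} \cdot \frac{1}{7010153} = \frac{18104541}{28040612}$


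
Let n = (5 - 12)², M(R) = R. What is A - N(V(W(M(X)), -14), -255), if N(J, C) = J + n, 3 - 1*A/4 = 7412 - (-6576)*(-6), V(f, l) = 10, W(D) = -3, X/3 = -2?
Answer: 128129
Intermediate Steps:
X = -6 (X = 3*(-2) = -6)
n = 49 (n = (-7)² = 49)
A = 128188 (A = 12 - 4*(7412 - (-6576)*(-6)) = 12 - 4*(7412 - 1*39456) = 12 - 4*(7412 - 39456) = 12 - 4*(-32044) = 12 + 128176 = 128188)
N(J, C) = 49 + J (N(J, C) = J + 49 = 49 + J)
A - N(V(W(M(X)), -14), -255) = 128188 - (49 + 10) = 128188 - 1*59 = 128188 - 59 = 128129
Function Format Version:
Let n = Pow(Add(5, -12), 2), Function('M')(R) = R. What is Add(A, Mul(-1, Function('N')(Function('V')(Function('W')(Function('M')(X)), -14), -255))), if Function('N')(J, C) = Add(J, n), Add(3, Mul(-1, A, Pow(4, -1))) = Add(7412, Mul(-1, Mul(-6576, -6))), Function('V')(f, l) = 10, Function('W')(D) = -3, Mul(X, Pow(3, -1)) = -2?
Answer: 128129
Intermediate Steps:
X = -6 (X = Mul(3, -2) = -6)
n = 49 (n = Pow(-7, 2) = 49)
A = 128188 (A = Add(12, Mul(-4, Add(7412, Mul(-1, Mul(-6576, -6))))) = Add(12, Mul(-4, Add(7412, Mul(-1, 39456)))) = Add(12, Mul(-4, Add(7412, -39456))) = Add(12, Mul(-4, -32044)) = Add(12, 128176) = 128188)
Function('N')(J, C) = Add(49, J) (Function('N')(J, C) = Add(J, 49) = Add(49, J))
Add(A, Mul(-1, Function('N')(Function('V')(Function('W')(Function('M')(X)), -14), -255))) = Add(128188, Mul(-1, Add(49, 10))) = Add(128188, Mul(-1, 59)) = Add(128188, -59) = 128129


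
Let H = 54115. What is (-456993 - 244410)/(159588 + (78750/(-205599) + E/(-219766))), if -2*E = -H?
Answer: -21127974381718068/4807165754600633 ≈ -4.3951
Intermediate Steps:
E = 54115/2 (E = -(-1)*54115/2 = -½*(-54115) = 54115/2 ≈ 27058.)
(-456993 - 244410)/(159588 + (78750/(-205599) + E/(-219766))) = (-456993 - 244410)/(159588 + (78750/(-205599) + (54115/2)/(-219766))) = -701403/(159588 + (78750*(-1/205599) + (54115/2)*(-1/219766))) = -701403/(159588 + (-26250/68533 - 54115/439532)) = -701403/(159588 - 15246378295/30122446556) = -701403/4807165754600633/30122446556 = -701403*30122446556/4807165754600633 = -21127974381718068/4807165754600633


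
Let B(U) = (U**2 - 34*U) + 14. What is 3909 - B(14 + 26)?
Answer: 3655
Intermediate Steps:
B(U) = 14 + U**2 - 34*U
3909 - B(14 + 26) = 3909 - (14 + (14 + 26)**2 - 34*(14 + 26)) = 3909 - (14 + 40**2 - 34*40) = 3909 - (14 + 1600 - 1360) = 3909 - 1*254 = 3909 - 254 = 3655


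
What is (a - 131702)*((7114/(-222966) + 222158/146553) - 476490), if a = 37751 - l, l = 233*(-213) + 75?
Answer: 12801051915028674487/605117337 ≈ 2.1155e+10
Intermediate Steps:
l = -49554 (l = -49629 + 75 = -49554)
a = 87305 (a = 37751 - 1*(-49554) = 37751 + 49554 = 87305)
(a - 131702)*((7114/(-222966) + 222158/146553) - 476490) = (87305 - 131702)*((7114/(-222966) + 222158/146553) - 476490) = -44397*((7114*(-1/222966) + 222158*(1/146553)) - 476490) = -44397*((-3557/111483 + 222158/146553) - 476490) = -44397*(8081850431/5446056033 - 476490) = -44397*(-2594983157313739/5446056033) = 12801051915028674487/605117337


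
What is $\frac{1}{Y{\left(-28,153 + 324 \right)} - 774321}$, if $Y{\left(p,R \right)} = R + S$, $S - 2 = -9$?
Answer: $- \frac{1}{773851} \approx -1.2922 \cdot 10^{-6}$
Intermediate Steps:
$S = -7$ ($S = 2 - 9 = -7$)
$Y{\left(p,R \right)} = -7 + R$ ($Y{\left(p,R \right)} = R - 7 = -7 + R$)
$\frac{1}{Y{\left(-28,153 + 324 \right)} - 774321} = \frac{1}{\left(-7 + \left(153 + 324\right)\right) - 774321} = \frac{1}{\left(-7 + 477\right) - 774321} = \frac{1}{470 - 774321} = \frac{1}{-773851} = - \frac{1}{773851}$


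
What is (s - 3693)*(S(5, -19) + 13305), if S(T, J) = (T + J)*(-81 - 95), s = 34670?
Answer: 488476313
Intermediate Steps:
S(T, J) = -176*J - 176*T (S(T, J) = (J + T)*(-176) = -176*J - 176*T)
(s - 3693)*(S(5, -19) + 13305) = (34670 - 3693)*((-176*(-19) - 176*5) + 13305) = 30977*((3344 - 880) + 13305) = 30977*(2464 + 13305) = 30977*15769 = 488476313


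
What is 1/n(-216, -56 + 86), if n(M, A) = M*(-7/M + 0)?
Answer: -⅐ ≈ -0.14286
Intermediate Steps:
n(M, A) = -7 (n(M, A) = M*(-7/M) = -7)
1/n(-216, -56 + 86) = 1/(-7) = -⅐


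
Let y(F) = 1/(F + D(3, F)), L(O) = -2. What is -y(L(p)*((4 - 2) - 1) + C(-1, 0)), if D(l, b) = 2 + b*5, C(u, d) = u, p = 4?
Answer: 1/16 ≈ 0.062500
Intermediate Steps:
D(l, b) = 2 + 5*b
y(F) = 1/(2 + 6*F) (y(F) = 1/(F + (2 + 5*F)) = 1/(2 + 6*F))
-y(L(p)*((4 - 2) - 1) + C(-1, 0)) = -1/(2*(1 + 3*(-2*((4 - 2) - 1) - 1))) = -1/(2*(1 + 3*(-2*(2 - 1) - 1))) = -1/(2*(1 + 3*(-2*1 - 1))) = -1/(2*(1 + 3*(-2 - 1))) = -1/(2*(1 + 3*(-3))) = -1/(2*(1 - 9)) = -1/(2*(-8)) = -(-1)/(2*8) = -1*(-1/16) = 1/16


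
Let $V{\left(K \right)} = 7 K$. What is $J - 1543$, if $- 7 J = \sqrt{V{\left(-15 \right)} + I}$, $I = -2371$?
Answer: $-1543 - \frac{2 i \sqrt{619}}{7} \approx -1543.0 - 7.1085 i$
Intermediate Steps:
$J = - \frac{2 i \sqrt{619}}{7}$ ($J = - \frac{\sqrt{7 \left(-15\right) - 2371}}{7} = - \frac{\sqrt{-105 - 2371}}{7} = - \frac{\sqrt{-2476}}{7} = - \frac{2 i \sqrt{619}}{7} \approx - 7.1085 i$)
$J - 1543 = - \frac{2 i \sqrt{619}}{7} - 1543 = -1543 - \frac{2 i \sqrt{619}}{7}$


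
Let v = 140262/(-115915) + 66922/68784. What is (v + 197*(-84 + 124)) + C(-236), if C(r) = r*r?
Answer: 2612864676503/41098440 ≈ 63576.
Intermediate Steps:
C(r) = r²
v = -9744937/41098440 (v = 140262*(-1/115915) + 66922*(1/68784) = -1446/1195 + 33461/34392 = -9744937/41098440 ≈ -0.23711)
(v + 197*(-84 + 124)) + C(-236) = (-9744937/41098440 + 197*(-84 + 124)) + (-236)² = (-9744937/41098440 + 197*40) + 55696 = (-9744937/41098440 + 7880) + 55696 = 323845962263/41098440 + 55696 = 2612864676503/41098440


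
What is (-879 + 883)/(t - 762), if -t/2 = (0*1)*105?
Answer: -2/381 ≈ -0.0052493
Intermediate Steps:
t = 0 (t = -2*0*1*105 = -0*105 = -2*0 = 0)
(-879 + 883)/(t - 762) = (-879 + 883)/(0 - 762) = 4/(-762) = 4*(-1/762) = -2/381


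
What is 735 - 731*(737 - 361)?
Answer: -274121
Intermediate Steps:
735 - 731*(737 - 361) = 735 - 731*376 = 735 - 274856 = -274121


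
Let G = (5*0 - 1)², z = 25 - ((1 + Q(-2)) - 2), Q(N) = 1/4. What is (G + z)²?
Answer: 11449/16 ≈ 715.56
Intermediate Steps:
Q(N) = ¼
z = 103/4 (z = 25 - ((1 + ¼) - 2) = 25 - (5/4 - 2) = 25 - 1*(-¾) = 25 + ¾ = 103/4 ≈ 25.750)
G = 1 (G = (0 - 1)² = (-1)² = 1)
(G + z)² = (1 + 103/4)² = (107/4)² = 11449/16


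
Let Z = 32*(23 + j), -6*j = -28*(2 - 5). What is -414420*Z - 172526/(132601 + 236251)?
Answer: -22011789087223/184426 ≈ -1.1935e+8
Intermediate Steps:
j = -14 (j = -(-14)*(2 - 5)/3 = -(-14)*(-3)/3 = -⅙*84 = -14)
Z = 288 (Z = 32*(23 - 14) = 32*9 = 288)
-414420*Z - 172526/(132601 + 236251) = -414420/(1/288) - 172526/(132601 + 236251) = -414420/1/288 - 172526/368852 = -414420*288 - 172526*1/368852 = -119352960 - 86263/184426 = -22011789087223/184426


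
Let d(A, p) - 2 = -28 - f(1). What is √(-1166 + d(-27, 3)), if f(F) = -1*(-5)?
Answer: 3*I*√133 ≈ 34.598*I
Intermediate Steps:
f(F) = 5
d(A, p) = -31 (d(A, p) = 2 + (-28 - 1*5) = 2 + (-28 - 5) = 2 - 33 = -31)
√(-1166 + d(-27, 3)) = √(-1166 - 31) = √(-1197) = 3*I*√133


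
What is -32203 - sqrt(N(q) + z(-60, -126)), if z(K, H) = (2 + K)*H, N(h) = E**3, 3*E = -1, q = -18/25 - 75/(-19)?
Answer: -32203 - sqrt(591945)/9 ≈ -32289.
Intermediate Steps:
q = 1533/475 (q = -18*1/25 - 75*(-1/19) = -18/25 + 75/19 = 1533/475 ≈ 3.2274)
E = -1/3 (E = (1/3)*(-1) = -1/3 ≈ -0.33333)
N(h) = -1/27 (N(h) = (-1/3)**3 = -1/27)
z(K, H) = H*(2 + K)
-32203 - sqrt(N(q) + z(-60, -126)) = -32203 - sqrt(-1/27 - 126*(2 - 60)) = -32203 - sqrt(-1/27 - 126*(-58)) = -32203 - sqrt(-1/27 + 7308) = -32203 - sqrt(197315/27) = -32203 - sqrt(591945)/9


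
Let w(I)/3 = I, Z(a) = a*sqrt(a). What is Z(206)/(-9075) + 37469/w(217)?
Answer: 37469/651 - 206*sqrt(206)/9075 ≈ 57.230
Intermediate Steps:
Z(a) = a**(3/2)
w(I) = 3*I
Z(206)/(-9075) + 37469/w(217) = 206**(3/2)/(-9075) + 37469/((3*217)) = (206*sqrt(206))*(-1/9075) + 37469/651 = -206*sqrt(206)/9075 + 37469*(1/651) = -206*sqrt(206)/9075 + 37469/651 = 37469/651 - 206*sqrt(206)/9075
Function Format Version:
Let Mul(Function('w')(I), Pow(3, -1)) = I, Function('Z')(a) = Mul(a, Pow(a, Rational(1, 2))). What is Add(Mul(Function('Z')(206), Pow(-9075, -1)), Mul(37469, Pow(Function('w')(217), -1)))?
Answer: Add(Rational(37469, 651), Mul(Rational(-206, 9075), Pow(206, Rational(1, 2)))) ≈ 57.230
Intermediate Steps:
Function('Z')(a) = Pow(a, Rational(3, 2))
Function('w')(I) = Mul(3, I)
Add(Mul(Function('Z')(206), Pow(-9075, -1)), Mul(37469, Pow(Function('w')(217), -1))) = Add(Mul(Pow(206, Rational(3, 2)), Pow(-9075, -1)), Mul(37469, Pow(Mul(3, 217), -1))) = Add(Mul(Mul(206, Pow(206, Rational(1, 2))), Rational(-1, 9075)), Mul(37469, Pow(651, -1))) = Add(Mul(Rational(-206, 9075), Pow(206, Rational(1, 2))), Mul(37469, Rational(1, 651))) = Add(Mul(Rational(-206, 9075), Pow(206, Rational(1, 2))), Rational(37469, 651)) = Add(Rational(37469, 651), Mul(Rational(-206, 9075), Pow(206, Rational(1, 2))))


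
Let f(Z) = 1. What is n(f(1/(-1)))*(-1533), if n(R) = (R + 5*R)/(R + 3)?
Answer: -4599/2 ≈ -2299.5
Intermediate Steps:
n(R) = 6*R/(3 + R) (n(R) = (6*R)/(3 + R) = 6*R/(3 + R))
n(f(1/(-1)))*(-1533) = (6*1/(3 + 1))*(-1533) = (6*1/4)*(-1533) = (6*1*(1/4))*(-1533) = (3/2)*(-1533) = -4599/2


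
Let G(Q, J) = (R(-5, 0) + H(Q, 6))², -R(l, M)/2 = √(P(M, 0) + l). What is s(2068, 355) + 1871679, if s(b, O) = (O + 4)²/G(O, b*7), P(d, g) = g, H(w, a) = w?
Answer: 4*(664446045*√5 + 58960260319*I)/(5*(284*√5 + 25201*I)) ≈ 1.8717e+6 + 0.025757*I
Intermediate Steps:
R(l, M) = -2*√l (R(l, M) = -2*√(0 + l) = -2*√l)
G(Q, J) = (Q - 2*I*√5)² (G(Q, J) = (-2*I*√5 + Q)² = (Q - 2*I*√5)²)
s(b, O) = (4 + O)²/(O - 2*I*√5)² (s(b, O) = (O + 4)²/((O - 2*I*√5)²) = (4 + O)²/(O - 2*I*√5)²)
s(2068, 355) + 1871679 = (4 + 355)²/(355 - 2*I*√5)² + 1871679 = 359²/(355 - 2*I*√5)² + 1871679 = 128881/(355 - 2*I*√5)² + 1871679 = 1871679 + 128881/(355 - 2*I*√5)²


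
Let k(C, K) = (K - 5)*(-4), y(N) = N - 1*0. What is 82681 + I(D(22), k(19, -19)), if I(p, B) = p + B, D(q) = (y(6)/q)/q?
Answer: 20032037/242 ≈ 82777.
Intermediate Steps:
y(N) = N (y(N) = N + 0 = N)
k(C, K) = 20 - 4*K (k(C, K) = (-5 + K)*(-4) = 20 - 4*K)
D(q) = 6/q² (D(q) = (6/q)/q = 6/q²)
I(p, B) = B + p
82681 + I(D(22), k(19, -19)) = 82681 + ((20 - 4*(-19)) + 6/22²) = 82681 + ((20 + 76) + 6*(1/484)) = 82681 + (96 + 3/242) = 82681 + 23235/242 = 20032037/242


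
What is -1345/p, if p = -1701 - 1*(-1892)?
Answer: -1345/191 ≈ -7.0419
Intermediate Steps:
p = 191 (p = -1701 + 1892 = 191)
-1345/p = -1345/191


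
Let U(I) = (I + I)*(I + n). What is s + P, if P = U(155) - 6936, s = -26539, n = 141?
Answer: 58285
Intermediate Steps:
U(I) = 2*I*(141 + I) (U(I) = (I + I)*(I + 141) = (2*I)*(141 + I) = 2*I*(141 + I))
P = 84824 (P = 2*155*(141 + 155) - 6936 = 2*155*296 - 6936 = 91760 - 6936 = 84824)
s + P = -26539 + 84824 = 58285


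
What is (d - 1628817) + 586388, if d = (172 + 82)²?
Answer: -977913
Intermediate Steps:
d = 64516 (d = 254² = 64516)
(d - 1628817) + 586388 = (64516 - 1628817) + 586388 = -1564301 + 586388 = -977913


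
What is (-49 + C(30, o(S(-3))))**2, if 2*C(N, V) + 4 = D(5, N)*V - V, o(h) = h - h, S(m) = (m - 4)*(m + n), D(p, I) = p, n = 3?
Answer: 2601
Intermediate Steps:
S(m) = (-4 + m)*(3 + m) (S(m) = (m - 4)*(m + 3) = (-4 + m)*(3 + m))
o(h) = 0
C(N, V) = -2 + 2*V (C(N, V) = -2 + (5*V - V)/2 = -2 + (4*V)/2 = -2 + 2*V)
(-49 + C(30, o(S(-3))))**2 = (-49 + (-2 + 2*0))**2 = (-49 + (-2 + 0))**2 = (-49 - 2)**2 = (-51)**2 = 2601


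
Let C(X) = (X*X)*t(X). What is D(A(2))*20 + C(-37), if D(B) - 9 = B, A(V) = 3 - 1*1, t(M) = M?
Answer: -50433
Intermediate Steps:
C(X) = X³ (C(X) = (X*X)*X = X²*X = X³)
A(V) = 2 (A(V) = 3 - 1 = 2)
D(B) = 9 + B
D(A(2))*20 + C(-37) = (9 + 2)*20 + (-37)³ = 11*20 - 50653 = 220 - 50653 = -50433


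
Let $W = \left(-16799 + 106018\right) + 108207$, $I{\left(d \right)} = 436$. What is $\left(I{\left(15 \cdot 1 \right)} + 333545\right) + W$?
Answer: $531407$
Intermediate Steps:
$W = 197426$ ($W = 89219 + 108207 = 197426$)
$\left(I{\left(15 \cdot 1 \right)} + 333545\right) + W = \left(436 + 333545\right) + 197426 = 333981 + 197426 = 531407$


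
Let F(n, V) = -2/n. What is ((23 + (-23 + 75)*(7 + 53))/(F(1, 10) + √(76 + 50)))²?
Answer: 9878449/(-2 + 3*√14)² ≈ 1.1608e+5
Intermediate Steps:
((23 + (-23 + 75)*(7 + 53))/(F(1, 10) + √(76 + 50)))² = ((23 + (-23 + 75)*(7 + 53))/(-2/1 + √(76 + 50)))² = ((23 + 52*60)/(-2*1 + √126))² = ((23 + 3120)/(-2 + 3*√14))² = (3143/(-2 + 3*√14))² = 9878449/(-2 + 3*√14)²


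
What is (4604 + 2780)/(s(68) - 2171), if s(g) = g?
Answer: -7384/2103 ≈ -3.5112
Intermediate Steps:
(4604 + 2780)/(s(68) - 2171) = (4604 + 2780)/(68 - 2171) = 7384/(-2103) = 7384*(-1/2103) = -7384/2103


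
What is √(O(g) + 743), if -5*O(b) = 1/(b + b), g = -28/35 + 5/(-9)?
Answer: √11059910/122 ≈ 27.259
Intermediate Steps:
g = -61/45 (g = -28*1/35 + 5*(-⅑) = -⅘ - 5/9 = -61/45 ≈ -1.3556)
O(b) = -1/(10*b) (O(b) = -1/(5*(b + b)) = -1/(2*b)/5 = -1/(10*b))
√(O(g) + 743) = √(-1/(10*(-61/45)) + 743) = √(-⅒*(-45/61) + 743) = √(9/122 + 743) = √(90655/122) = √11059910/122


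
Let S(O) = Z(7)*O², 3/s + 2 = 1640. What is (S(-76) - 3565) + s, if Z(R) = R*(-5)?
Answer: -112325849/546 ≈ -2.0573e+5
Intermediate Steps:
Z(R) = -5*R
s = 1/546 (s = 3/(-2 + 1640) = 3/1638 = 3*(1/1638) = 1/546 ≈ 0.0018315)
S(O) = -35*O² (S(O) = (-5*7)*O² = -35*O²)
(S(-76) - 3565) + s = (-35*(-76)² - 3565) + 1/546 = (-35*5776 - 3565) + 1/546 = (-202160 - 3565) + 1/546 = -205725 + 1/546 = -112325849/546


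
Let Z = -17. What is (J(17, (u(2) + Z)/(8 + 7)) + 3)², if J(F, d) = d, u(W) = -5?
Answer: 529/225 ≈ 2.3511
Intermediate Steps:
(J(17, (u(2) + Z)/(8 + 7)) + 3)² = ((-5 - 17)/(8 + 7) + 3)² = (-22/15 + 3)² = (23/15)² = 529/225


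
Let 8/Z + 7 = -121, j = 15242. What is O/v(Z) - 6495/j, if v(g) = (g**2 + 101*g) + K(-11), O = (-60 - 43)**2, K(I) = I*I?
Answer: 41205109073/447520362 ≈ 92.074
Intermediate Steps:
Z = -1/16 (Z = 8/(-7 - 121) = 8/(-128) = 8*(-1/128) = -1/16 ≈ -0.062500)
K(I) = I**2
O = 10609 (O = (-103)**2 = 10609)
v(g) = 121 + g**2 + 101*g (v(g) = (g**2 + 101*g) + (-11)**2 = (g**2 + 101*g) + 121 = 121 + g**2 + 101*g)
O/v(Z) - 6495/j = 10609/(121 + (-1/16)**2 + 101*(-1/16)) - 6495/15242 = 10609/(121 + 1/256 - 101/16) - 6495*1/15242 = 10609/(29361/256) - 6495/15242 = 10609*(256/29361) - 6495/15242 = 2715904/29361 - 6495/15242 = 41205109073/447520362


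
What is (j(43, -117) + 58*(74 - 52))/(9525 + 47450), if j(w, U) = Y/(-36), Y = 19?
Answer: 45917/2051100 ≈ 0.022387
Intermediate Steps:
j(w, U) = -19/36 (j(w, U) = 19/(-36) = 19*(-1/36) = -19/36)
(j(43, -117) + 58*(74 - 52))/(9525 + 47450) = (-19/36 + 58*(74 - 52))/(9525 + 47450) = (-19/36 + 58*22)/56975 = (-19/36 + 1276)*(1/56975) = (45917/36)*(1/56975) = 45917/2051100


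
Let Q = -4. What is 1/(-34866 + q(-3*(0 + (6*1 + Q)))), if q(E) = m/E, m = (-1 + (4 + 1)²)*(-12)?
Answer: -1/34818 ≈ -2.8721e-5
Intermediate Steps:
m = -288 (m = (-1 + 5²)*(-12) = (-1 + 25)*(-12) = 24*(-12) = -288)
q(E) = -288/E
1/(-34866 + q(-3*(0 + (6*1 + Q)))) = 1/(-34866 - 288*(-1/(3*(0 + (6*1 - 4))))) = 1/(-34866 - 288*(-1/(3*(0 + (6 - 4))))) = 1/(-34866 - 288*(-1/(3*(0 + 2)))) = 1/(-34866 - 288/((-3*2))) = 1/(-34866 - 288/(-6)) = 1/(-34866 - 288*(-⅙)) = 1/(-34866 + 48) = 1/(-34818) = -1/34818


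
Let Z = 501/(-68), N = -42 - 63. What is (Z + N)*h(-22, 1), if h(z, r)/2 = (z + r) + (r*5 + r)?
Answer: 114615/34 ≈ 3371.0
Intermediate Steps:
h(z, r) = 2*z + 14*r (h(z, r) = 2*((z + r) + (r*5 + r)) = 2*((r + z) + (5*r + r)) = 2*((r + z) + 6*r) = 2*(z + 7*r) = 2*z + 14*r)
N = -105
Z = -501/68 (Z = 501*(-1/68) = -501/68 ≈ -7.3676)
(Z + N)*h(-22, 1) = (-501/68 - 105)*(2*(-22) + 14*1) = -7641*(-44 + 14)/68 = -7641/68*(-30) = 114615/34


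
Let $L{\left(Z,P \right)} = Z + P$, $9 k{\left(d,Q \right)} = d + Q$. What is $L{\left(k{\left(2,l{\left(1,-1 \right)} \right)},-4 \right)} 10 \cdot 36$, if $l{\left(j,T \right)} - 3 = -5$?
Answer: $-1440$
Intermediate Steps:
$l{\left(j,T \right)} = -2$ ($l{\left(j,T \right)} = 3 - 5 = -2$)
$k{\left(d,Q \right)} = \frac{Q}{9} + \frac{d}{9}$ ($k{\left(d,Q \right)} = \frac{d + Q}{9} = \frac{Q + d}{9} = \frac{Q}{9} + \frac{d}{9}$)
$L{\left(Z,P \right)} = P + Z$
$L{\left(k{\left(2,l{\left(1,-1 \right)} \right)},-4 \right)} 10 \cdot 36 = \left(-4 + \left(\frac{1}{9} \left(-2\right) + \frac{1}{9} \cdot 2\right)\right) 10 \cdot 36 = \left(-4 + \left(- \frac{2}{9} + \frac{2}{9}\right)\right) 10 \cdot 36 = \left(-4 + 0\right) 10 \cdot 36 = \left(-4\right) 10 \cdot 36 = \left(-40\right) 36 = -1440$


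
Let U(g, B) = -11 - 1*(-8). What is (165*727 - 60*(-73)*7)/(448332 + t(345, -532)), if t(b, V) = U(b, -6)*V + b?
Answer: 50205/150091 ≈ 0.33450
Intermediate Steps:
U(g, B) = -3 (U(g, B) = -11 + 8 = -3)
t(b, V) = b - 3*V (t(b, V) = -3*V + b = b - 3*V)
(165*727 - 60*(-73)*7)/(448332 + t(345, -532)) = (165*727 - 60*(-73)*7)/(448332 + (345 - 3*(-532))) = (119955 + 4380*7)/(448332 + (345 + 1596)) = (119955 + 30660)/(448332 + 1941) = 150615/450273 = 150615*(1/450273) = 50205/150091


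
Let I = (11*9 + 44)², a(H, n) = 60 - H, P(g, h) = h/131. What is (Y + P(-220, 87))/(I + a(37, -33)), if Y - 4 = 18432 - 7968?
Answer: 1371395/2681832 ≈ 0.51136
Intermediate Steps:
P(g, h) = h/131 (P(g, h) = h*(1/131) = h/131)
Y = 10468 (Y = 4 + (18432 - 7968) = 4 + 10464 = 10468)
I = 20449 (I = (99 + 44)² = 143² = 20449)
(Y + P(-220, 87))/(I + a(37, -33)) = (10468 + (1/131)*87)/(20449 + (60 - 1*37)) = (10468 + 87/131)/(20449 + (60 - 37)) = 1371395/(131*(20449 + 23)) = (1371395/131)/20472 = (1371395/131)*(1/20472) = 1371395/2681832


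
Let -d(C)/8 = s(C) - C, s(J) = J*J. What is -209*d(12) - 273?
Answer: 220431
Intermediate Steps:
s(J) = J²
d(C) = -8*C² + 8*C (d(C) = -8*(C² - C) = -8*C² + 8*C)
-209*d(12) - 273 = -1672*12*(1 - 1*12) - 273 = -1672*12*(1 - 12) - 273 = -1672*12*(-11) - 273 = -209*(-1056) - 273 = 220704 - 273 = 220431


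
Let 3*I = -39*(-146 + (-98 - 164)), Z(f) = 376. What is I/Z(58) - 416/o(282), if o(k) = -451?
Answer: 318565/21197 ≈ 15.029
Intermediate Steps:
I = 5304 (I = (-39*(-146 + (-98 - 164)))/3 = (-39*(-146 - 262))/3 = (-39*(-408))/3 = (⅓)*15912 = 5304)
I/Z(58) - 416/o(282) = 5304/376 - 416/(-451) = 5304*(1/376) - 416*(-1/451) = 663/47 + 416/451 = 318565/21197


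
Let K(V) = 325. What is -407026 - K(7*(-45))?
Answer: -407351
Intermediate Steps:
-407026 - K(7*(-45)) = -407026 - 1*325 = -407026 - 325 = -407351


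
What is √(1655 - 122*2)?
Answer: √1411 ≈ 37.563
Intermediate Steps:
√(1655 - 122*2) = √(1655 - 244) = √1411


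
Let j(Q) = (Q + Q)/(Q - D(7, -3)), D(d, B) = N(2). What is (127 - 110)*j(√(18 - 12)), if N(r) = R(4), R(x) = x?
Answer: -102/5 - 68*√6/5 ≈ -53.713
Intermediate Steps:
N(r) = 4
D(d, B) = 4
j(Q) = 2*Q/(-4 + Q) (j(Q) = (Q + Q)/(Q - 1*4) = (2*Q)/(Q - 4) = (2*Q)/(-4 + Q) = 2*Q/(-4 + Q))
(127 - 110)*j(√(18 - 12)) = (127 - 110)*(2*√(18 - 12)/(-4 + √(18 - 12))) = 17*(2*√6/(-4 + √6)) = 34*√6/(-4 + √6)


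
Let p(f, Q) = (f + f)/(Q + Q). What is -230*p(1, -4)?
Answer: 115/2 ≈ 57.500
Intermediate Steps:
p(f, Q) = f/Q (p(f, Q) = (2*f)/((2*Q)) = (2*f)*(1/(2*Q)) = f/Q)
-230*p(1, -4) = -230/(-4) = -230*(-1)/4 = -230*(-1/4) = 115/2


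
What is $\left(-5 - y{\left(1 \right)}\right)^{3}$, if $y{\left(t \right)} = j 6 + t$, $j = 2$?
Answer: $-5832$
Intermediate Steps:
$y{\left(t \right)} = 12 + t$ ($y{\left(t \right)} = 2 \cdot 6 + t = 12 + t$)
$\left(-5 - y{\left(1 \right)}\right)^{3} = \left(-5 - \left(12 + 1\right)\right)^{3} = \left(-5 - 13\right)^{3} = \left(-18\right)^{3} = -5832$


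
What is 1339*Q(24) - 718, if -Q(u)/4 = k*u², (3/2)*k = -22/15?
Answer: 15078906/5 ≈ 3.0158e+6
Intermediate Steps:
k = -44/45 (k = 2*(-22/15)/3 = 2*(-22*1/15)/3 = (⅔)*(-22/15) = -44/45 ≈ -0.97778)
Q(u) = 176*u²/45 (Q(u) = -(-176)*u²/45 = 176*u²/45)
1339*Q(24) - 718 = 1339*((176/45)*24²) - 718 = 1339*((176/45)*576) - 718 = 1339*(11264/5) - 718 = 15082496/5 - 718 = 15078906/5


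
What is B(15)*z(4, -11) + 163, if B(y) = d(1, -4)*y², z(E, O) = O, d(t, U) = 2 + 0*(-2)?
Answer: -4787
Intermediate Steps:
d(t, U) = 2 (d(t, U) = 2 + 0 = 2)
B(y) = 2*y²
B(15)*z(4, -11) + 163 = (2*15²)*(-11) + 163 = (2*225)*(-11) + 163 = 450*(-11) + 163 = -4950 + 163 = -4787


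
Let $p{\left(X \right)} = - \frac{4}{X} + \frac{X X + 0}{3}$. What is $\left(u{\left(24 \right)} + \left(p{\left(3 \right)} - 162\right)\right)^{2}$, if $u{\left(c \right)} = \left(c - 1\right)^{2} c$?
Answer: $\frac{1414286449}{9} \approx 1.5714 \cdot 10^{8}$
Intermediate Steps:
$p{\left(X \right)} = - \frac{4}{X} + \frac{X^{2}}{3}$ ($p{\left(X \right)} = - \frac{4}{X} + \left(X^{2} + 0\right) \frac{1}{3} = - \frac{4}{X} + X^{2} \cdot \frac{1}{3} = - \frac{4}{X} + \frac{X^{2}}{3}$)
$u{\left(c \right)} = c \left(-1 + c\right)^{2}$ ($u{\left(c \right)} = \left(-1 + c\right)^{2} c = c \left(-1 + c\right)^{2}$)
$\left(u{\left(24 \right)} + \left(p{\left(3 \right)} - 162\right)\right)^{2} = \left(24 \left(-1 + 24\right)^{2} - \left(162 - \frac{-12 + 3^{3}}{3 \cdot 3}\right)\right)^{2} = \left(24 \cdot 23^{2} - \left(162 - \frac{-12 + 27}{9}\right)\right)^{2} = \left(24 \cdot 529 - \left(162 - \frac{5}{3}\right)\right)^{2} = \left(12696 + \left(\frac{5}{3} - 162\right)\right)^{2} = \left(12696 - \frac{481}{3}\right)^{2} = \left(\frac{37607}{3}\right)^{2} = \frac{1414286449}{9}$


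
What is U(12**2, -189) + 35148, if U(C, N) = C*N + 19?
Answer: 7951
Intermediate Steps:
U(C, N) = 19 + C*N
U(12**2, -189) + 35148 = (19 + 12**2*(-189)) + 35148 = (19 + 144*(-189)) + 35148 = (19 - 27216) + 35148 = -27197 + 35148 = 7951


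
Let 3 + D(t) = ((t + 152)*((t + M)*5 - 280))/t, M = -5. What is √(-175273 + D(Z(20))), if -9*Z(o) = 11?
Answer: 2*I*√37269991/33 ≈ 370.0*I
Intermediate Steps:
Z(o) = -11/9 (Z(o) = -⅑*11 = -11/9)
D(t) = -3 + (-305 + 5*t)*(152 + t)/t (D(t) = -3 + ((t + 152)*((t - 5)*5 - 280))/t = -3 + ((152 + t)*((-5 + t)*5 - 280))/t = -3 + ((152 + t)*((-25 + 5*t) - 280))/t = -3 + ((152 + t)*(-305 + 5*t))/t = -3 + ((-305 + 5*t)*(152 + t))/t = -3 + (-305 + 5*t)*(152 + t)/t)
√(-175273 + D(Z(20))) = √(-175273 + (452 - 46360/(-11/9) + 5*(-11/9))) = √(-175273 + (452 - 46360*(-9/11) - 55/9)) = √(-175273 + (452 + 417240/11 - 55/9)) = √(-175273 + 3799303/99) = √(-13552724/99) = 2*I*√37269991/33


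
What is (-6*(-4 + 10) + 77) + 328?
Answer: 369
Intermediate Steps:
(-6*(-4 + 10) + 77) + 328 = (-6*6 + 77) + 328 = (-36 + 77) + 328 = 41 + 328 = 369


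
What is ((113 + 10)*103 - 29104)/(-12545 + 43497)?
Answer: -16435/30952 ≈ -0.53098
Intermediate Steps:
((113 + 10)*103 - 29104)/(-12545 + 43497) = (123*103 - 29104)/30952 = (12669 - 29104)*(1/30952) = -16435*1/30952 = -16435/30952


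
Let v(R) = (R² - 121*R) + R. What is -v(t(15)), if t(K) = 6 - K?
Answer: -1161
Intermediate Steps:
v(R) = R² - 120*R
-v(t(15)) = -(6 - 1*15)*(-120 + (6 - 1*15)) = -(6 - 15)*(-120 + (6 - 15)) = -(-9)*(-120 - 9) = -(-9)*(-129) = -1*1161 = -1161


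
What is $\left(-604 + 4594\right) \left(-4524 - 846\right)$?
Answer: $-21426300$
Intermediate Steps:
$\left(-604 + 4594\right) \left(-4524 - 846\right) = 3990 \left(-5370\right) = -21426300$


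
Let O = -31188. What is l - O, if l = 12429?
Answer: 43617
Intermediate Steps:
l - O = 12429 - 1*(-31188) = 12429 + 31188 = 43617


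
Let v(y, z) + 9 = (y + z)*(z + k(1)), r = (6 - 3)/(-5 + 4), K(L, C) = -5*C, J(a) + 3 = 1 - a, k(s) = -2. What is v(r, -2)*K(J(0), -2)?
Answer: 110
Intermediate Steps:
J(a) = -2 - a (J(a) = -3 + (1 - a) = -2 - a)
r = -3 (r = 3/(-1) = 3*(-1) = -3)
v(y, z) = -9 + (-2 + z)*(y + z) (v(y, z) = -9 + (y + z)*(z - 2) = -9 + (y + z)*(-2 + z) = -9 + (-2 + z)*(y + z))
v(r, -2)*K(J(0), -2) = (-9 + (-2)² - 2*(-3) - 2*(-2) - 3*(-2))*(-5*(-2)) = (-9 + 4 + 6 + 4 + 6)*10 = 11*10 = 110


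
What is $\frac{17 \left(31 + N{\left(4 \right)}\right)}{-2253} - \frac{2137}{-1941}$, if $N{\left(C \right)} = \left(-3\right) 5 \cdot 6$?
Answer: $\frac{751276}{485897} \approx 1.5462$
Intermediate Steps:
$N{\left(C \right)} = -90$ ($N{\left(C \right)} = \left(-15\right) 6 = -90$)
$\frac{17 \left(31 + N{\left(4 \right)}\right)}{-2253} - \frac{2137}{-1941} = \frac{17 \left(31 - 90\right)}{-2253} - \frac{2137}{-1941} = 17 \left(-59\right) \left(- \frac{1}{2253}\right) - - \frac{2137}{1941} = \left(-1003\right) \left(- \frac{1}{2253}\right) + \frac{2137}{1941} = \frac{1003}{2253} + \frac{2137}{1941} = \frac{751276}{485897}$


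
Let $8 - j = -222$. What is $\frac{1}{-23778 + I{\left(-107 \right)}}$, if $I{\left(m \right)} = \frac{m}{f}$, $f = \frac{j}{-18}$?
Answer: $- \frac{115}{2733507} \approx -4.2071 \cdot 10^{-5}$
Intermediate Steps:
$j = 230$ ($j = 8 - -222 = 8 + 222 = 230$)
$f = - \frac{115}{9}$ ($f = \frac{230}{-18} = 230 \left(- \frac{1}{18}\right) = - \frac{115}{9} \approx -12.778$)
$I{\left(m \right)} = - \frac{9 m}{115}$ ($I{\left(m \right)} = \frac{m}{- \frac{115}{9}} = m \left(- \frac{9}{115}\right) = - \frac{9 m}{115}$)
$\frac{1}{-23778 + I{\left(-107 \right)}} = \frac{1}{-23778 - - \frac{963}{115}} = \frac{1}{-23778 + \frac{963}{115}} = \frac{1}{- \frac{2733507}{115}} = - \frac{115}{2733507}$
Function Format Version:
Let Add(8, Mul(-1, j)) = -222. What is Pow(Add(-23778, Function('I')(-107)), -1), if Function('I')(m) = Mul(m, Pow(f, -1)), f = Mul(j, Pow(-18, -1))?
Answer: Rational(-115, 2733507) ≈ -4.2071e-5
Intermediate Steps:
j = 230 (j = Add(8, Mul(-1, -222)) = Add(8, 222) = 230)
f = Rational(-115, 9) (f = Mul(230, Pow(-18, -1)) = Mul(230, Rational(-1, 18)) = Rational(-115, 9) ≈ -12.778)
Function('I')(m) = Mul(Rational(-9, 115), m) (Function('I')(m) = Mul(m, Pow(Rational(-115, 9), -1)) = Mul(m, Rational(-9, 115)) = Mul(Rational(-9, 115), m))
Pow(Add(-23778, Function('I')(-107)), -1) = Pow(Add(-23778, Mul(Rational(-9, 115), -107)), -1) = Pow(Add(-23778, Rational(963, 115)), -1) = Pow(Rational(-2733507, 115), -1) = Rational(-115, 2733507)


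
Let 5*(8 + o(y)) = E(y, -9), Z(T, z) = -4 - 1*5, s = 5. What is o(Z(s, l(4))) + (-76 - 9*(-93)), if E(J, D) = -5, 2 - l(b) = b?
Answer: 752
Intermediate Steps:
l(b) = 2 - b
Z(T, z) = -9 (Z(T, z) = -4 - 5 = -9)
o(y) = -9 (o(y) = -8 + (⅕)*(-5) = -8 - 1 = -9)
o(Z(s, l(4))) + (-76 - 9*(-93)) = -9 + (-76 - 9*(-93)) = -9 + (-76 + 837) = -9 + 761 = 752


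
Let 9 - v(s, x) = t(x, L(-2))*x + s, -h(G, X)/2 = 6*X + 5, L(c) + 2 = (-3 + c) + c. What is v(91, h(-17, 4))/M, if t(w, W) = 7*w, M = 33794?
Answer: -11815/16897 ≈ -0.69924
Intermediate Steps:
L(c) = -5 + 2*c (L(c) = -2 + ((-3 + c) + c) = -2 + (-3 + 2*c) = -5 + 2*c)
h(G, X) = -10 - 12*X (h(G, X) = -2*(6*X + 5) = -2*(5 + 6*X) = -10 - 12*X)
v(s, x) = 9 - s - 7*x² (v(s, x) = 9 - ((7*x)*x + s) = 9 - (7*x² + s) = 9 - (s + 7*x²) = 9 + (-s - 7*x²) = 9 - s - 7*x²)
v(91, h(-17, 4))/M = (9 - 1*91 - 7*(-10 - 12*4)²)/33794 = (9 - 91 - 7*(-10 - 48)²)*(1/33794) = (9 - 91 - 7*(-58)²)*(1/33794) = (9 - 91 - 7*3364)*(1/33794) = (9 - 91 - 23548)*(1/33794) = -23630*1/33794 = -11815/16897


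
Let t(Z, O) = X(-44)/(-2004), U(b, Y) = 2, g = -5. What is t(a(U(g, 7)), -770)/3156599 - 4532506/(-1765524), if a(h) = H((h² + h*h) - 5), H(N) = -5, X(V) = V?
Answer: 2384550657643/928841882146 ≈ 2.5672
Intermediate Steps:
a(h) = -5
t(Z, O) = 11/501 (t(Z, O) = -44/(-2004) = -44*(-1/2004) = 11/501)
t(a(U(g, 7)), -770)/3156599 - 4532506/(-1765524) = (11/501)/3156599 - 4532506/(-1765524) = (11/501)*(1/3156599) - 4532506*(-1/1765524) = 11/1581456099 + 2266253/882762 = 2384550657643/928841882146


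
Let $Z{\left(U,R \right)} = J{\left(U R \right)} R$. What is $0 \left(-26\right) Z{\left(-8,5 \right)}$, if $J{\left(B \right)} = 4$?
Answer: $0$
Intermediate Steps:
$Z{\left(U,R \right)} = 4 R$
$0 \left(-26\right) Z{\left(-8,5 \right)} = 0 \left(-26\right) 4 \cdot 5 = 0 \cdot 20 = 0$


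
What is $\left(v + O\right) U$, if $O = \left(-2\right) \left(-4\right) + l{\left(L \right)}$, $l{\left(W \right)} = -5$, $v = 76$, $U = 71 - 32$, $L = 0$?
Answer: $3081$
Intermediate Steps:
$U = 39$
$O = 3$ ($O = \left(-2\right) \left(-4\right) - 5 = 8 - 5 = 3$)
$\left(v + O\right) U = \left(76 + 3\right) 39 = 79 \cdot 39 = 3081$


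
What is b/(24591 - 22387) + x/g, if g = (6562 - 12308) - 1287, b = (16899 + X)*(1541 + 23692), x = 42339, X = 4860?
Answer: 3861339093795/15500732 ≈ 2.4911e+5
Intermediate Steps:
b = 549044847 (b = (16899 + 4860)*(1541 + 23692) = 21759*25233 = 549044847)
g = -7033 (g = -5746 - 1287 = -7033)
b/(24591 - 22387) + x/g = 549044847/(24591 - 22387) + 42339/(-7033) = 549044847/2204 + 42339*(-1/7033) = 549044847*(1/2204) - 42339/7033 = 549044847/2204 - 42339/7033 = 3861339093795/15500732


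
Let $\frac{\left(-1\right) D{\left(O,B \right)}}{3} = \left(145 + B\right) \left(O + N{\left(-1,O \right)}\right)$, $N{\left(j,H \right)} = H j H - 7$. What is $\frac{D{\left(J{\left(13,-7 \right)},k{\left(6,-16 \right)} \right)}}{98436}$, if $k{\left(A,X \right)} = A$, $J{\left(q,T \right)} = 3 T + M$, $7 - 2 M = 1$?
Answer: $\frac{52699}{32812} \approx 1.6061$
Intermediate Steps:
$M = 3$ ($M = \frac{7}{2} - \frac{1}{2} = 3$)
$N{\left(j,H \right)} = -7 + j H^{2}$ ($N{\left(j,H \right)} = j H^{2} - 7 = -7 + j H^{2}$)
$J{\left(q,T \right)} = 3 + 3 T$ ($J{\left(q,T \right)} = 3 T + 3 = 3 + 3 T$)
$D{\left(O,B \right)} = - 3 \left(145 + B\right) \left(-7 + O - O^{2}\right)$ ($D{\left(O,B \right)} = - 3 \left(145 + B\right) \left(O - \left(7 + O^{2}\right)\right) = - 3 \left(145 + B\right) \left(-7 + O - O^{2}\right)$)
$\frac{D{\left(J{\left(13,-7 \right)},k{\left(6,-16 \right)} \right)}}{98436} = \frac{3045 - 435 \left(3 + 3 \left(-7\right)\right) + 435 \left(3 + 3 \left(-7\right)\right)^{2} - 18 \left(3 + 3 \left(-7\right)\right) + 3 \cdot 6 \left(7 + \left(3 + 3 \left(-7\right)\right)^{2}\right)}{98436} = \left(3045 - 435 \left(3 - 21\right) + 435 \left(3 - 21\right)^{2} - 18 \left(3 - 21\right) + 3 \cdot 6 \left(7 + \left(3 - 21\right)^{2}\right)\right) \frac{1}{98436} = \left(3045 - -7830 + 435 \left(-18\right)^{2} - 18 \left(-18\right) + 3 \cdot 6 \left(7 + \left(-18\right)^{2}\right)\right) \frac{1}{98436} = \left(3045 + 7830 + 435 \cdot 324 + 324 + 3 \cdot 6 \left(7 + 324\right)\right) \frac{1}{98436} = \left(3045 + 7830 + 140940 + 324 + 3 \cdot 6 \cdot 331\right) \frac{1}{98436} = \left(3045 + 7830 + 140940 + 324 + 5958\right) \frac{1}{98436} = 158097 \cdot \frac{1}{98436} = \frac{52699}{32812}$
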